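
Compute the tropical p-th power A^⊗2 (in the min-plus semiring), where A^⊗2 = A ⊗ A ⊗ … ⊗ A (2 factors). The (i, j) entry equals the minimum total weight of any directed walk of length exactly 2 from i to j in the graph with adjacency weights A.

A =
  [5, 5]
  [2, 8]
A^⊗2 =
  [7, 10]
  [7, 7]

Each entry (A^⊗2)_ij equals the minimum over all length-2 walks i = v_0 → v_1 → … → v_2 = j of Σ_t A[v_t][v_{t+1}]. For example, for (i, j) = (0, 1) we minimise over 2 possible intermediate vertex sequences; the minimum is 10, attained along the walk 0 → 0 → 1.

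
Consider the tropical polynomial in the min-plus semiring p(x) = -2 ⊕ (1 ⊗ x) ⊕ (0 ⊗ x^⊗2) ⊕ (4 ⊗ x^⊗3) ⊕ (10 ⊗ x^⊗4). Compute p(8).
p(8) = -2

A tropical monomial a ⊗ x^⊗i evaluates to a + i · x. Evaluating each term at x = 8:
  Term 0 contributes -2 + 0 · 8 = -2
  Term 1 contributes 1 + 1 · 8 = 9
  Term 2 contributes 0 + 2 · 8 = 16
  Term 3 contributes 4 + 3 · 8 = 28
  Term 4 contributes 10 + 4 · 8 = 42
p(8) = ⊕ of these = min[-2, 9, 16, 28, 42] = -2.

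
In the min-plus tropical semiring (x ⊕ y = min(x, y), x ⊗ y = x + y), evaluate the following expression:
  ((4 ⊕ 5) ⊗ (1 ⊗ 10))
((4 ⊕ 5) ⊗ (1 ⊗ 10)) = 15

Expand innermost to outermost. Recall ⊕ takes the minimum of its arguments and ⊗ takes their sum. Working out the expression ((4 ⊕ 5) ⊗ (1 ⊗ 10)) gives 15.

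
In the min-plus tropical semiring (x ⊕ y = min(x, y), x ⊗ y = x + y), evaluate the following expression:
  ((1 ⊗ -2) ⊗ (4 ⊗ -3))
((1 ⊗ -2) ⊗ (4 ⊗ -3)) = 0

Expand innermost to outermost. Recall ⊕ takes the minimum of its arguments and ⊗ takes their sum. Working out the expression ((1 ⊗ -2) ⊗ (4 ⊗ -3)) gives 0.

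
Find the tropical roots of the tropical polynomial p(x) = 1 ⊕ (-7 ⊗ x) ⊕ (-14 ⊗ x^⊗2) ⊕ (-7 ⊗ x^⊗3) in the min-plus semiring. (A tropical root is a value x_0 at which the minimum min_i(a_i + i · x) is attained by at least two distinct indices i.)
Roots: {-7, 7, 8}

Each tropical root is a break point of the lower envelope of the lines y = a_i + i · x (there are 4 lines, with slopes 0, 1, ..., 3). Only the lines that attain the minimum somewhere contribute to roots; other lines are dominated. Here the surviving (envelope) indices are i = 3, i = 2, i = 1, i = 0.
Intersections between consecutive envelope lines give the roots: for adjacent envelope indices i < j the intersection is x = (a_i − a_j) / (j − i). Reading off the sorted break points: {-7, 7, 8}.
Verification: at each break x_0, at least two indices attain the minimum of min_i(a_i + i · x_0).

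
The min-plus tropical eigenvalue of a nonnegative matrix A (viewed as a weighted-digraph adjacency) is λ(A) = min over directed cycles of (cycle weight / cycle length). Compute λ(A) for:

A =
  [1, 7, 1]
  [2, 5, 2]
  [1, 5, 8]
λ(A) = 1

Enumerate directed cycles and compute their means (weight / length). Sample:
  cycle 0 → 0: weight = 1, length = 1, mean = 1/1 ≈ 1.000
  cycle 1 → 1: weight = 5, length = 1, mean = 5/1 ≈ 5.000
  cycle 2 → 2: weight = 8, length = 1, mean = 8/1 ≈ 8.000
  cycle 0 → 1 → 0: weight = 9, length = 2, mean = 9/2 ≈ 4.500
  cycle 0 → 2 → 0: weight = 2, length = 2, mean = 2/2 ≈ 1.000
  cycle 1 → 0 → 1: weight = 9, length = 2, mean = 9/2 ≈ 4.500
Minimum mean = 1.000, attained e.g. along the cycle 0 → 0 with weight 1 and length 1. So λ(A) = 1/1 = 1.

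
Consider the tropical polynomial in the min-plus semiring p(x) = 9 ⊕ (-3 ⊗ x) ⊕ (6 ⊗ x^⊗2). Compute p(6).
p(6) = 3

A tropical monomial a ⊗ x^⊗i evaluates to a + i · x. Evaluating each term at x = 6:
  Term 0 contributes 9 + 0 · 6 = 9
  Term 1 contributes -3 + 1 · 6 = 3
  Term 2 contributes 6 + 2 · 6 = 18
p(6) = ⊕ of these = min[9, 3, 18] = 3.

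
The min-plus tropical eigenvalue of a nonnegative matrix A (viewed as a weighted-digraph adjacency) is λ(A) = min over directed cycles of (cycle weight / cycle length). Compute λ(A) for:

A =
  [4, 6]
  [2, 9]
λ(A) = 4

Enumerate directed cycles and compute their means (weight / length). Sample:
  cycle 0 → 0: weight = 4, length = 1, mean = 4/1 ≈ 4.000
  cycle 1 → 1: weight = 9, length = 1, mean = 9/1 ≈ 9.000
  cycle 0 → 1 → 0: weight = 8, length = 2, mean = 8/2 ≈ 4.000
  cycle 1 → 0 → 1: weight = 8, length = 2, mean = 8/2 ≈ 4.000
Minimum mean = 4.000, attained e.g. along the cycle 0 → 0 with weight 4 and length 1. So λ(A) = 4/1 = 4.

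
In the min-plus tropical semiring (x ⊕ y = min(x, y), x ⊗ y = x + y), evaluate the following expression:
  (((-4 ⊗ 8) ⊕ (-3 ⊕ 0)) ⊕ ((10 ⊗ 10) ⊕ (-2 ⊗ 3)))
(((-4 ⊗ 8) ⊕ (-3 ⊕ 0)) ⊕ ((10 ⊗ 10) ⊕ (-2 ⊗ 3))) = -3

Expand innermost to outermost. Recall ⊕ takes the minimum of its arguments and ⊗ takes their sum. Working out the expression (((-4 ⊗ 8) ⊕ (-3 ⊕ 0)) ⊕ ((10 ⊗ 10) ⊕ (-2 ⊗ 3))) gives -3.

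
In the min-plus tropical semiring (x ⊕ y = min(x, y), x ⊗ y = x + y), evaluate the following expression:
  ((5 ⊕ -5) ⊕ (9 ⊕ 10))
((5 ⊕ -5) ⊕ (9 ⊕ 10)) = -5

Expand innermost to outermost. Recall ⊕ takes the minimum of its arguments and ⊗ takes their sum. Working out the expression ((5 ⊕ -5) ⊕ (9 ⊕ 10)) gives -5.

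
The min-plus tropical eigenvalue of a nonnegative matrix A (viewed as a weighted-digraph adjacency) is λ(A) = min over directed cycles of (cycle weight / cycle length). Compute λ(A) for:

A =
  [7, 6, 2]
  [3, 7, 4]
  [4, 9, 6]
λ(A) = 3

Enumerate directed cycles and compute their means (weight / length). Sample:
  cycle 0 → 0: weight = 7, length = 1, mean = 7/1 ≈ 7.000
  cycle 1 → 1: weight = 7, length = 1, mean = 7/1 ≈ 7.000
  cycle 2 → 2: weight = 6, length = 1, mean = 6/1 ≈ 6.000
  cycle 0 → 1 → 0: weight = 9, length = 2, mean = 9/2 ≈ 4.500
  cycle 0 → 2 → 0: weight = 6, length = 2, mean = 6/2 ≈ 3.000
  cycle 1 → 0 → 1: weight = 9, length = 2, mean = 9/2 ≈ 4.500
Minimum mean = 3.000, attained e.g. along the cycle 0 → 2 → 0 with weight 6 and length 2. So λ(A) = 6/2 = 3.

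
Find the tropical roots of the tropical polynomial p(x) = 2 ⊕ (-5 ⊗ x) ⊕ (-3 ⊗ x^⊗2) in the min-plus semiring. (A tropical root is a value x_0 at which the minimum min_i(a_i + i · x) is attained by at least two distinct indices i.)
Roots: {-2, 7}

Each tropical root is a break point of the lower envelope of the lines y = a_i + i · x (there are 3 lines, with slopes 0, 1, ..., 2). Only the lines that attain the minimum somewhere contribute to roots; other lines are dominated. Here the surviving (envelope) indices are i = 2, i = 1, i = 0.
Intersections between consecutive envelope lines give the roots: for adjacent envelope indices i < j the intersection is x = (a_i − a_j) / (j − i). Reading off the sorted break points: {-2, 7}.
Verification: at each break x_0, at least two indices attain the minimum of min_i(a_i + i · x_0).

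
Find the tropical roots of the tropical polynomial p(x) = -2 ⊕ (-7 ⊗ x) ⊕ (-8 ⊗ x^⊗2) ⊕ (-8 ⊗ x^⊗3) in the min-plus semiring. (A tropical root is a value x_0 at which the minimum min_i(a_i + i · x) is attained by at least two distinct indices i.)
Roots: {0, 1, 5}

Each tropical root is a break point of the lower envelope of the lines y = a_i + i · x (there are 4 lines, with slopes 0, 1, ..., 3). Only the lines that attain the minimum somewhere contribute to roots; other lines are dominated. Here the surviving (envelope) indices are i = 3, i = 2, i = 1, i = 0.
Intersections between consecutive envelope lines give the roots: for adjacent envelope indices i < j the intersection is x = (a_i − a_j) / (j − i). Reading off the sorted break points: {0, 1, 5}.
Verification: at each break x_0, at least two indices attain the minimum of min_i(a_i + i · x_0).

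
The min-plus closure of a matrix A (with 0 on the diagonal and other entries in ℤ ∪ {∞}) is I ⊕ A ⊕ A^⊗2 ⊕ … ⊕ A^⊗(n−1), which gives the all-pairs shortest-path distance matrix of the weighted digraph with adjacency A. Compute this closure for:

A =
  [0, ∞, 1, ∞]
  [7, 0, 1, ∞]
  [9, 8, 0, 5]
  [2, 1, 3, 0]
Closure =
  [0, 7, 1, 6]
  [7, 0, 1, 6]
  [7, 6, 0, 5]
  [2, 1, 2, 0]

This is the Floyd-Warshall all-pairs shortest-path computation. For each intermediate vertex k = 0, 1, …, 3, update dist[i][j] ← min(dist[i][j], dist[i][k] + dist[k][j]). The final matrix gives, for each (i, j), the minimum total weight of any directed path from i to j (possibly empty when i = j).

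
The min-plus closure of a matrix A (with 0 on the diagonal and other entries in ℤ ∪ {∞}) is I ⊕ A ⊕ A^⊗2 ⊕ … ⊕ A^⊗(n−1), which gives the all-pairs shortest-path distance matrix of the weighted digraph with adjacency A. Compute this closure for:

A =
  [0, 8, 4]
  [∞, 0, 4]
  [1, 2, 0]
Closure =
  [0, 6, 4]
  [5, 0, 4]
  [1, 2, 0]

This is the Floyd-Warshall all-pairs shortest-path computation. For each intermediate vertex k = 0, 1, …, 2, update dist[i][j] ← min(dist[i][j], dist[i][k] + dist[k][j]). The final matrix gives, for each (i, j), the minimum total weight of any directed path from i to j (possibly empty when i = j).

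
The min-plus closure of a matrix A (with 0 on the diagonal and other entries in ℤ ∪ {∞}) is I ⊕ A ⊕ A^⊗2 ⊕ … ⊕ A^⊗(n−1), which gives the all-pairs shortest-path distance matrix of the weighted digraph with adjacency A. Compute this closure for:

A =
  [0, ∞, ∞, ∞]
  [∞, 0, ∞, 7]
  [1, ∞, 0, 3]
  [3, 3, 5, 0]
Closure =
  [0, ∞, ∞, ∞]
  [10, 0, 12, 7]
  [1, 6, 0, 3]
  [3, 3, 5, 0]

This is the Floyd-Warshall all-pairs shortest-path computation. For each intermediate vertex k = 0, 1, …, 3, update dist[i][j] ← min(dist[i][j], dist[i][k] + dist[k][j]). The final matrix gives, for each (i, j), the minimum total weight of any directed path from i to j (possibly empty when i = j).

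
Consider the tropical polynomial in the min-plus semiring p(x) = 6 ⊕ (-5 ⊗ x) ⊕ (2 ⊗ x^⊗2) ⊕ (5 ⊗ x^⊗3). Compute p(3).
p(3) = -2

A tropical monomial a ⊗ x^⊗i evaluates to a + i · x. Evaluating each term at x = 3:
  Term 0 contributes 6 + 0 · 3 = 6
  Term 1 contributes -5 + 1 · 3 = -2
  Term 2 contributes 2 + 2 · 3 = 8
  Term 3 contributes 5 + 3 · 3 = 14
p(3) = ⊕ of these = min[6, -2, 8, 14] = -2.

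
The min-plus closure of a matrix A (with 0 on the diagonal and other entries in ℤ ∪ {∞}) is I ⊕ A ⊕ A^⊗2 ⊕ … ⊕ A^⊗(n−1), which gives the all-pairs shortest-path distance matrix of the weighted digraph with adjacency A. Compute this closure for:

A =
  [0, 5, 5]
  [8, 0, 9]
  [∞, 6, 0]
Closure =
  [0, 5, 5]
  [8, 0, 9]
  [14, 6, 0]

This is the Floyd-Warshall all-pairs shortest-path computation. For each intermediate vertex k = 0, 1, …, 2, update dist[i][j] ← min(dist[i][j], dist[i][k] + dist[k][j]). The final matrix gives, for each (i, j), the minimum total weight of any directed path from i to j (possibly empty when i = j).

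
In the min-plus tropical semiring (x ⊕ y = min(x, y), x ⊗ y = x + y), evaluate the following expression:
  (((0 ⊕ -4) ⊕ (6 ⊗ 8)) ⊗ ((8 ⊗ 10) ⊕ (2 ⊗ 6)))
(((0 ⊕ -4) ⊕ (6 ⊗ 8)) ⊗ ((8 ⊗ 10) ⊕ (2 ⊗ 6))) = 4

Expand innermost to outermost. Recall ⊕ takes the minimum of its arguments and ⊗ takes their sum. Working out the expression (((0 ⊕ -4) ⊕ (6 ⊗ 8)) ⊗ ((8 ⊗ 10) ⊕ (2 ⊗ 6))) gives 4.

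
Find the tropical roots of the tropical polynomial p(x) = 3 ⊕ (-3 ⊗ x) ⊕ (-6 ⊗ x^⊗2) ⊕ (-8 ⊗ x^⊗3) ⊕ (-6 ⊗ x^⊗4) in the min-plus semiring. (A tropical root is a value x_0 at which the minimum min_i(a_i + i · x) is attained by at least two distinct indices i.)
Roots: {-2, 2, 3, 6}

Each tropical root is a break point of the lower envelope of the lines y = a_i + i · x (there are 5 lines, with slopes 0, 1, ..., 4). Only the lines that attain the minimum somewhere contribute to roots; other lines are dominated. Here the surviving (envelope) indices are i = 4, i = 3, i = 2, i = 1, i = 0.
Intersections between consecutive envelope lines give the roots: for adjacent envelope indices i < j the intersection is x = (a_i − a_j) / (j − i). Reading off the sorted break points: {-2, 2, 3, 6}.
Verification: at each break x_0, at least two indices attain the minimum of min_i(a_i + i · x_0).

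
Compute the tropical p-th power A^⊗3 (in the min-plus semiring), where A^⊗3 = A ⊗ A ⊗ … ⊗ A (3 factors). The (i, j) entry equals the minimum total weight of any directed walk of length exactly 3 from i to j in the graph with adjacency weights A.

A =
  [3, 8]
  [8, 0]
A^⊗3 =
  [9, 8]
  [8, 0]

Each entry (A^⊗3)_ij equals the minimum over all length-3 walks i = v_0 → v_1 → … → v_3 = j of Σ_t A[v_t][v_{t+1}]. For example, for (i, j) = (0, 1) we minimise over 4 possible intermediate vertex sequences; the minimum is 8, attained along the walk 0 → 1 → 1 → 1.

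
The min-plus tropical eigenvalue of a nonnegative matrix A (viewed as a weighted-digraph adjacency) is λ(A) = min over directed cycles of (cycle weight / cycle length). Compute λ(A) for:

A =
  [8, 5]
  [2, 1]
λ(A) = 1

Enumerate directed cycles and compute their means (weight / length). Sample:
  cycle 0 → 0: weight = 8, length = 1, mean = 8/1 ≈ 8.000
  cycle 1 → 1: weight = 1, length = 1, mean = 1/1 ≈ 1.000
  cycle 0 → 1 → 0: weight = 7, length = 2, mean = 7/2 ≈ 3.500
  cycle 1 → 0 → 1: weight = 7, length = 2, mean = 7/2 ≈ 3.500
Minimum mean = 1.000, attained e.g. along the cycle 1 → 1 with weight 1 and length 1. So λ(A) = 1/1 = 1.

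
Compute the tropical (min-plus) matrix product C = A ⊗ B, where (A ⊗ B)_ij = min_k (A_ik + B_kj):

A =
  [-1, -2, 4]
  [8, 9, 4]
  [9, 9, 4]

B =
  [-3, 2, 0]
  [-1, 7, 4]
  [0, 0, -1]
A ⊗ B =
  [-4, 1, -1]
  [4, 4, 3]
  [4, 4, 3]

Apply the min-plus product entry-by-entry:
  C[0][0] = min over k of (A[0][0] + B[0][0] = -1 + -3 = -4, A[0][1] + B[1][0] = -2 + -1 = -3, A[0][2] + B[2][0] = 4 + 0 = 4) = -4 (attained at k = 0)
  C[0][1] = min over k of (A[0][0] + B[0][1] = -1 + 2 = 1, A[0][1] + B[1][1] = -2 + 7 = 5, A[0][2] + B[2][1] = 4 + 0 = 4) = 1 (attained at k = 0)
  C[0][2] = min over k of (A[0][0] + B[0][2] = -1 + 0 = -1, A[0][1] + B[1][2] = -2 + 4 = 2, A[0][2] + B[2][2] = 4 + -1 = 3) = -1 (attained at k = 0)
  C[1][0] = min over k of (A[1][0] + B[0][0] = 8 + -3 = 5, A[1][1] + B[1][0] = 9 + -1 = 8, A[1][2] + B[2][0] = 4 + 0 = 4) = 4 (attained at k = 2)
  C[1][1] = min over k of (A[1][0] + B[0][1] = 8 + 2 = 10, A[1][1] + B[1][1] = 9 + 7 = 16, A[1][2] + B[2][1] = 4 + 0 = 4) = 4 (attained at k = 2)
  C[1][2] = min over k of (A[1][0] + B[0][2] = 8 + 0 = 8, A[1][1] + B[1][2] = 9 + 4 = 13, A[1][2] + B[2][2] = 4 + -1 = 3) = 3 (attained at k = 2)
  C[2][0] = min over k of (A[2][0] + B[0][0] = 9 + -3 = 6, A[2][1] + B[1][0] = 9 + -1 = 8, A[2][2] + B[2][0] = 4 + 0 = 4) = 4 (attained at k = 2)
  C[2][1] = min over k of (A[2][0] + B[0][1] = 9 + 2 = 11, A[2][1] + B[1][1] = 9 + 7 = 16, A[2][2] + B[2][1] = 4 + 0 = 4) = 4 (attained at k = 2)
  C[2][2] = min over k of (A[2][0] + B[0][2] = 9 + 0 = 9, A[2][1] + B[1][2] = 9 + 4 = 13, A[2][2] + B[2][2] = 4 + -1 = 3) = 3 (attained at k = 2)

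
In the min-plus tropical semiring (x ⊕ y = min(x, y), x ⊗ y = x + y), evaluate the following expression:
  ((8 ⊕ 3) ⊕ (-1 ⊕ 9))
((8 ⊕ 3) ⊕ (-1 ⊕ 9)) = -1

Expand innermost to outermost. Recall ⊕ takes the minimum of its arguments and ⊗ takes their sum. Working out the expression ((8 ⊕ 3) ⊕ (-1 ⊕ 9)) gives -1.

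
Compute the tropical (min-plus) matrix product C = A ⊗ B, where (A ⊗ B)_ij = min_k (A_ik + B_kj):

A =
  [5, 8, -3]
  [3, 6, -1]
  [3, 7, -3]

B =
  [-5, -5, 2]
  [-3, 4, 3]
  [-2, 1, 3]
A ⊗ B =
  [-5, -2, 0]
  [-3, -2, 2]
  [-5, -2, 0]

Apply the min-plus product entry-by-entry:
  C[0][0] = min over k of (A[0][0] + B[0][0] = 5 + -5 = 0, A[0][1] + B[1][0] = 8 + -3 = 5, A[0][2] + B[2][0] = -3 + -2 = -5) = -5 (attained at k = 2)
  C[0][1] = min over k of (A[0][0] + B[0][1] = 5 + -5 = 0, A[0][1] + B[1][1] = 8 + 4 = 12, A[0][2] + B[2][1] = -3 + 1 = -2) = -2 (attained at k = 2)
  C[0][2] = min over k of (A[0][0] + B[0][2] = 5 + 2 = 7, A[0][1] + B[1][2] = 8 + 3 = 11, A[0][2] + B[2][2] = -3 + 3 = 0) = 0 (attained at k = 2)
  C[1][0] = min over k of (A[1][0] + B[0][0] = 3 + -5 = -2, A[1][1] + B[1][0] = 6 + -3 = 3, A[1][2] + B[2][0] = -1 + -2 = -3) = -3 (attained at k = 2)
  C[1][1] = min over k of (A[1][0] + B[0][1] = 3 + -5 = -2, A[1][1] + B[1][1] = 6 + 4 = 10, A[1][2] + B[2][1] = -1 + 1 = 0) = -2 (attained at k = 0)
  C[1][2] = min over k of (A[1][0] + B[0][2] = 3 + 2 = 5, A[1][1] + B[1][2] = 6 + 3 = 9, A[1][2] + B[2][2] = -1 + 3 = 2) = 2 (attained at k = 2)
  C[2][0] = min over k of (A[2][0] + B[0][0] = 3 + -5 = -2, A[2][1] + B[1][0] = 7 + -3 = 4, A[2][2] + B[2][0] = -3 + -2 = -5) = -5 (attained at k = 2)
  C[2][1] = min over k of (A[2][0] + B[0][1] = 3 + -5 = -2, A[2][1] + B[1][1] = 7 + 4 = 11, A[2][2] + B[2][1] = -3 + 1 = -2) = -2 (attained at k = 0)
  C[2][2] = min over k of (A[2][0] + B[0][2] = 3 + 2 = 5, A[2][1] + B[1][2] = 7 + 3 = 10, A[2][2] + B[2][2] = -3 + 3 = 0) = 0 (attained at k = 2)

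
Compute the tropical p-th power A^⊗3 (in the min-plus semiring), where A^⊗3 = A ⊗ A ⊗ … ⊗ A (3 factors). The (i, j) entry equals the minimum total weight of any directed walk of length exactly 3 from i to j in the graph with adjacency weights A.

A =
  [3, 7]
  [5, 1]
A^⊗3 =
  [9, 9]
  [7, 3]

Each entry (A^⊗3)_ij equals the minimum over all length-3 walks i = v_0 → v_1 → … → v_3 = j of Σ_t A[v_t][v_{t+1}]. For example, for (i, j) = (0, 1) we minimise over 4 possible intermediate vertex sequences; the minimum is 9, attained along the walk 0 → 1 → 1 → 1.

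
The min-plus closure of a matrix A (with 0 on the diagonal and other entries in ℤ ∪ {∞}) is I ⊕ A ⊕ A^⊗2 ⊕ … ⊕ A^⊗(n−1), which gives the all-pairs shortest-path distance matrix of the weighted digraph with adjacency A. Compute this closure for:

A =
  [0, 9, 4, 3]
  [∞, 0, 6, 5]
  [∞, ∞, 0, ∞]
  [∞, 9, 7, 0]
Closure =
  [0, 9, 4, 3]
  [∞, 0, 6, 5]
  [∞, ∞, 0, ∞]
  [∞, 9, 7, 0]

This is the Floyd-Warshall all-pairs shortest-path computation. For each intermediate vertex k = 0, 1, …, 3, update dist[i][j] ← min(dist[i][j], dist[i][k] + dist[k][j]). The final matrix gives, for each (i, j), the minimum total weight of any directed path from i to j (possibly empty when i = j).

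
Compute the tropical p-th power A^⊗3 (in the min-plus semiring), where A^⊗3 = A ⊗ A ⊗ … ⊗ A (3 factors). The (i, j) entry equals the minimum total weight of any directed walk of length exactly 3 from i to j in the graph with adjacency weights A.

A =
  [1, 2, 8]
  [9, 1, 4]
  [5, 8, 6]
A^⊗3 =
  [3, 4, 7]
  [10, 3, 6]
  [7, 8, 11]

Each entry (A^⊗3)_ij equals the minimum over all length-3 walks i = v_0 → v_1 → … → v_3 = j of Σ_t A[v_t][v_{t+1}]. For example, for (i, j) = (0, 2) we minimise over 9 possible intermediate vertex sequences; the minimum is 7, attained along the walk 0 → 0 → 1 → 2.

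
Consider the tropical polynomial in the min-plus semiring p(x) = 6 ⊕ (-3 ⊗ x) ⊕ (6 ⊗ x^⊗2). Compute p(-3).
p(-3) = -6

A tropical monomial a ⊗ x^⊗i evaluates to a + i · x. Evaluating each term at x = -3:
  Term 0 contributes 6 + 0 · -3 = 6
  Term 1 contributes -3 + 1 · -3 = -6
  Term 2 contributes 6 + 2 · -3 = 0
p(-3) = ⊕ of these = min[6, -6, 0] = -6.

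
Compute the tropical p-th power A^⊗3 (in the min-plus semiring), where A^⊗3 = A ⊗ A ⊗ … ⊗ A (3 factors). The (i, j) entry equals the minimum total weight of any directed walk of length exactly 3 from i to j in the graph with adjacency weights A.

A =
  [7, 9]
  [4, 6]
A^⊗3 =
  [19, 21]
  [16, 18]

Each entry (A^⊗3)_ij equals the minimum over all length-3 walks i = v_0 → v_1 → … → v_3 = j of Σ_t A[v_t][v_{t+1}]. For example, for (i, j) = (0, 1) we minimise over 4 possible intermediate vertex sequences; the minimum is 21, attained along the walk 0 → 1 → 1 → 1.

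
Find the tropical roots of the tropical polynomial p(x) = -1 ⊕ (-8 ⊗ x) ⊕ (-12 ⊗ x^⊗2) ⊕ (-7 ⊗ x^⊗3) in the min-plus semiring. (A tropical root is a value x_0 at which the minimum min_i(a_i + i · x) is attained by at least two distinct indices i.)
Roots: {-5, 4, 7}

Each tropical root is a break point of the lower envelope of the lines y = a_i + i · x (there are 4 lines, with slopes 0, 1, ..., 3). Only the lines that attain the minimum somewhere contribute to roots; other lines are dominated. Here the surviving (envelope) indices are i = 3, i = 2, i = 1, i = 0.
Intersections between consecutive envelope lines give the roots: for adjacent envelope indices i < j the intersection is x = (a_i − a_j) / (j − i). Reading off the sorted break points: {-5, 4, 7}.
Verification: at each break x_0, at least two indices attain the minimum of min_i(a_i + i · x_0).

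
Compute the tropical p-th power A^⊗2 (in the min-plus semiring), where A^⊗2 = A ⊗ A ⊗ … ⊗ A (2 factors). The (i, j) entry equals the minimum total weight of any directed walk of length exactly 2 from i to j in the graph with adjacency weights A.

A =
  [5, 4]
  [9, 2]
A^⊗2 =
  [10, 6]
  [11, 4]

Each entry (A^⊗2)_ij equals the minimum over all length-2 walks i = v_0 → v_1 → … → v_2 = j of Σ_t A[v_t][v_{t+1}]. For example, for (i, j) = (0, 1) we minimise over 2 possible intermediate vertex sequences; the minimum is 6, attained along the walk 0 → 1 → 1.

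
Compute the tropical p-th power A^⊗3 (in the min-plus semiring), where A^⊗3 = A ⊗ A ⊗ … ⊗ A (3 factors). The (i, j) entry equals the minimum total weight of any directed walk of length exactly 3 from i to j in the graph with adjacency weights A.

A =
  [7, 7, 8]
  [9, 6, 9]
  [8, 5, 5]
A^⊗3 =
  [21, 18, 18]
  [21, 18, 19]
  [18, 15, 15]

Each entry (A^⊗3)_ij equals the minimum over all length-3 walks i = v_0 → v_1 → … → v_3 = j of Σ_t A[v_t][v_{t+1}]. For example, for (i, j) = (0, 2) we minimise over 9 possible intermediate vertex sequences; the minimum is 18, attained along the walk 0 → 2 → 2 → 2.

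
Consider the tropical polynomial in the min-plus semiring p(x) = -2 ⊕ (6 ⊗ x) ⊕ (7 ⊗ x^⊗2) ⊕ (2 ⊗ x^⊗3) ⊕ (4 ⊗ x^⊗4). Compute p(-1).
p(-1) = -2

A tropical monomial a ⊗ x^⊗i evaluates to a + i · x. Evaluating each term at x = -1:
  Term 0 contributes -2 + 0 · -1 = -2
  Term 1 contributes 6 + 1 · -1 = 5
  Term 2 contributes 7 + 2 · -1 = 5
  Term 3 contributes 2 + 3 · -1 = -1
  Term 4 contributes 4 + 4 · -1 = 0
p(-1) = ⊕ of these = min[-2, 5, 5, -1, 0] = -2.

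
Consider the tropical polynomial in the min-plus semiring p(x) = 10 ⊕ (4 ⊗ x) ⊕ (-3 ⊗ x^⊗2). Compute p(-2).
p(-2) = -7

A tropical monomial a ⊗ x^⊗i evaluates to a + i · x. Evaluating each term at x = -2:
  Term 0 contributes 10 + 0 · -2 = 10
  Term 1 contributes 4 + 1 · -2 = 2
  Term 2 contributes -3 + 2 · -2 = -7
p(-2) = ⊕ of these = min[10, 2, -7] = -7.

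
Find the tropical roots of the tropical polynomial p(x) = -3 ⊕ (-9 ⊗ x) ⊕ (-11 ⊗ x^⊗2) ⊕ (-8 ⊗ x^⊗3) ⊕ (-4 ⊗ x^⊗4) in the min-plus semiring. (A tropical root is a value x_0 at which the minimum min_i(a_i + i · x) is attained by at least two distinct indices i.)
Roots: {-4, -3, 2, 6}

Each tropical root is a break point of the lower envelope of the lines y = a_i + i · x (there are 5 lines, with slopes 0, 1, ..., 4). Only the lines that attain the minimum somewhere contribute to roots; other lines are dominated. Here the surviving (envelope) indices are i = 4, i = 3, i = 2, i = 1, i = 0.
Intersections between consecutive envelope lines give the roots: for adjacent envelope indices i < j the intersection is x = (a_i − a_j) / (j − i). Reading off the sorted break points: {-4, -3, 2, 6}.
Verification: at each break x_0, at least two indices attain the minimum of min_i(a_i + i · x_0).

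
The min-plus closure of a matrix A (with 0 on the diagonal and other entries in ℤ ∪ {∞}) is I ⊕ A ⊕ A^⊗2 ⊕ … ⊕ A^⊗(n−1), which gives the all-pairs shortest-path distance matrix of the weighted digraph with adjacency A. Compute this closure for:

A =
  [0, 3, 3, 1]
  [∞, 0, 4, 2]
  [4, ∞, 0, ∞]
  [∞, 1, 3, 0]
Closure =
  [0, 2, 3, 1]
  [8, 0, 4, 2]
  [4, 6, 0, 5]
  [7, 1, 3, 0]

This is the Floyd-Warshall all-pairs shortest-path computation. For each intermediate vertex k = 0, 1, …, 3, update dist[i][j] ← min(dist[i][j], dist[i][k] + dist[k][j]). The final matrix gives, for each (i, j), the minimum total weight of any directed path from i to j (possibly empty when i = j).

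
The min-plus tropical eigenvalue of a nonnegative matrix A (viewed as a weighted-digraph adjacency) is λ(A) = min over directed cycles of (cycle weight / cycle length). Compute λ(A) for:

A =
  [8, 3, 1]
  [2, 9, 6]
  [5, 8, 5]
λ(A) = 5/2

Enumerate directed cycles and compute their means (weight / length). Sample:
  cycle 0 → 0: weight = 8, length = 1, mean = 8/1 ≈ 8.000
  cycle 1 → 1: weight = 9, length = 1, mean = 9/1 ≈ 9.000
  cycle 2 → 2: weight = 5, length = 1, mean = 5/1 ≈ 5.000
  cycle 0 → 1 → 0: weight = 5, length = 2, mean = 5/2 ≈ 2.500
  cycle 0 → 2 → 0: weight = 6, length = 2, mean = 6/2 ≈ 3.000
  cycle 1 → 0 → 1: weight = 5, length = 2, mean = 5/2 ≈ 2.500
Minimum mean = 2.500, attained e.g. along the cycle 0 → 1 → 0 with weight 5 and length 2. So λ(A) = 5/2 = 5/2.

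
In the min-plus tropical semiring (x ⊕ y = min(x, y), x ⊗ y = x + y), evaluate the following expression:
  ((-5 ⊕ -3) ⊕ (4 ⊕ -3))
((-5 ⊕ -3) ⊕ (4 ⊕ -3)) = -5

Expand innermost to outermost. Recall ⊕ takes the minimum of its arguments and ⊗ takes their sum. Working out the expression ((-5 ⊕ -3) ⊕ (4 ⊕ -3)) gives -5.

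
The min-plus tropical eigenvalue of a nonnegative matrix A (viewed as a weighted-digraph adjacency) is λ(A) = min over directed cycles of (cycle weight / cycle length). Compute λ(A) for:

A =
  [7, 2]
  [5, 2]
λ(A) = 2

Enumerate directed cycles and compute their means (weight / length). Sample:
  cycle 0 → 0: weight = 7, length = 1, mean = 7/1 ≈ 7.000
  cycle 1 → 1: weight = 2, length = 1, mean = 2/1 ≈ 2.000
  cycle 0 → 1 → 0: weight = 7, length = 2, mean = 7/2 ≈ 3.500
  cycle 1 → 0 → 1: weight = 7, length = 2, mean = 7/2 ≈ 3.500
Minimum mean = 2.000, attained e.g. along the cycle 1 → 1 with weight 2 and length 1. So λ(A) = 2/1 = 2.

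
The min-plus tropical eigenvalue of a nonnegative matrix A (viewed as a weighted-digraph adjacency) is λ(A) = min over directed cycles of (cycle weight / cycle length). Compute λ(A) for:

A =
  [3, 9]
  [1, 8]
λ(A) = 3

Enumerate directed cycles and compute their means (weight / length). Sample:
  cycle 0 → 0: weight = 3, length = 1, mean = 3/1 ≈ 3.000
  cycle 1 → 1: weight = 8, length = 1, mean = 8/1 ≈ 8.000
  cycle 0 → 1 → 0: weight = 10, length = 2, mean = 10/2 ≈ 5.000
  cycle 1 → 0 → 1: weight = 10, length = 2, mean = 10/2 ≈ 5.000
Minimum mean = 3.000, attained e.g. along the cycle 0 → 0 with weight 3 and length 1. So λ(A) = 3/1 = 3.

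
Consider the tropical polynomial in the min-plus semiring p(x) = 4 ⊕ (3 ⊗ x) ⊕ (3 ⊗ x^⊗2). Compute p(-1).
p(-1) = 1

A tropical monomial a ⊗ x^⊗i evaluates to a + i · x. Evaluating each term at x = -1:
  Term 0 contributes 4 + 0 · -1 = 4
  Term 1 contributes 3 + 1 · -1 = 2
  Term 2 contributes 3 + 2 · -1 = 1
p(-1) = ⊕ of these = min[4, 2, 1] = 1.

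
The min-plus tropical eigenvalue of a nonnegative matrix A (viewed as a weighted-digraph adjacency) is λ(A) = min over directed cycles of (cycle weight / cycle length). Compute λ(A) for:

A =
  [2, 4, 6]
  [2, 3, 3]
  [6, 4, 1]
λ(A) = 1

Enumerate directed cycles and compute their means (weight / length). Sample:
  cycle 0 → 0: weight = 2, length = 1, mean = 2/1 ≈ 2.000
  cycle 1 → 1: weight = 3, length = 1, mean = 3/1 ≈ 3.000
  cycle 2 → 2: weight = 1, length = 1, mean = 1/1 ≈ 1.000
  cycle 0 → 1 → 0: weight = 6, length = 2, mean = 6/2 ≈ 3.000
  cycle 0 → 2 → 0: weight = 12, length = 2, mean = 12/2 ≈ 6.000
  cycle 1 → 0 → 1: weight = 6, length = 2, mean = 6/2 ≈ 3.000
Minimum mean = 1.000, attained e.g. along the cycle 2 → 2 with weight 1 and length 1. So λ(A) = 1/1 = 1.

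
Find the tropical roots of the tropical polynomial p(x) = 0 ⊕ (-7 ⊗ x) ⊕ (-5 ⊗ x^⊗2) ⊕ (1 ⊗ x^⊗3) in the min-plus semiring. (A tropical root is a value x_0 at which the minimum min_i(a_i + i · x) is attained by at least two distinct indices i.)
Roots: {-6, -2, 7}

Each tropical root is a break point of the lower envelope of the lines y = a_i + i · x (there are 4 lines, with slopes 0, 1, ..., 3). Only the lines that attain the minimum somewhere contribute to roots; other lines are dominated. Here the surviving (envelope) indices are i = 3, i = 2, i = 1, i = 0.
Intersections between consecutive envelope lines give the roots: for adjacent envelope indices i < j the intersection is x = (a_i − a_j) / (j − i). Reading off the sorted break points: {-6, -2, 7}.
Verification: at each break x_0, at least two indices attain the minimum of min_i(a_i + i · x_0).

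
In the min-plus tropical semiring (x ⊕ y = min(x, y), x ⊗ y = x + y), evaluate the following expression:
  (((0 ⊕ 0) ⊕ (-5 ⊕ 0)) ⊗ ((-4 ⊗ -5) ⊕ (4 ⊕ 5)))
(((0 ⊕ 0) ⊕ (-5 ⊕ 0)) ⊗ ((-4 ⊗ -5) ⊕ (4 ⊕ 5))) = -14

Expand innermost to outermost. Recall ⊕ takes the minimum of its arguments and ⊗ takes their sum. Working out the expression (((0 ⊕ 0) ⊕ (-5 ⊕ 0)) ⊗ ((-4 ⊗ -5) ⊕ (4 ⊕ 5))) gives -14.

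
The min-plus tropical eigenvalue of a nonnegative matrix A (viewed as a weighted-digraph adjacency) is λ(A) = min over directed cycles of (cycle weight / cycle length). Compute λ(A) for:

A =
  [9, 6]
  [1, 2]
λ(A) = 2

Enumerate directed cycles and compute their means (weight / length). Sample:
  cycle 0 → 0: weight = 9, length = 1, mean = 9/1 ≈ 9.000
  cycle 1 → 1: weight = 2, length = 1, mean = 2/1 ≈ 2.000
  cycle 0 → 1 → 0: weight = 7, length = 2, mean = 7/2 ≈ 3.500
  cycle 1 → 0 → 1: weight = 7, length = 2, mean = 7/2 ≈ 3.500
Minimum mean = 2.000, attained e.g. along the cycle 1 → 1 with weight 2 and length 1. So λ(A) = 2/1 = 2.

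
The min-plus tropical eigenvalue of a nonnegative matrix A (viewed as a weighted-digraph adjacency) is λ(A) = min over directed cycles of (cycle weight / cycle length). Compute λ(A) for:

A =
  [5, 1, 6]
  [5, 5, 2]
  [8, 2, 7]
λ(A) = 2

Enumerate directed cycles and compute their means (weight / length). Sample:
  cycle 0 → 0: weight = 5, length = 1, mean = 5/1 ≈ 5.000
  cycle 1 → 1: weight = 5, length = 1, mean = 5/1 ≈ 5.000
  cycle 2 → 2: weight = 7, length = 1, mean = 7/1 ≈ 7.000
  cycle 0 → 1 → 0: weight = 6, length = 2, mean = 6/2 ≈ 3.000
  cycle 0 → 2 → 0: weight = 14, length = 2, mean = 14/2 ≈ 7.000
  cycle 1 → 0 → 1: weight = 6, length = 2, mean = 6/2 ≈ 3.000
Minimum mean = 2.000, attained e.g. along the cycle 1 → 2 → 1 with weight 4 and length 2. So λ(A) = 4/2 = 2.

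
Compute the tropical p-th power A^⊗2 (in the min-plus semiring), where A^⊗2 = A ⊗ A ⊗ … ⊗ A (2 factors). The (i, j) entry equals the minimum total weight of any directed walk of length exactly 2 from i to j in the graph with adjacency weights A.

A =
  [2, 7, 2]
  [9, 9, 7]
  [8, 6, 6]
A^⊗2 =
  [4, 8, 4]
  [11, 13, 11]
  [10, 12, 10]

Each entry (A^⊗2)_ij equals the minimum over all length-2 walks i = v_0 → v_1 → … → v_2 = j of Σ_t A[v_t][v_{t+1}]. For example, for (i, j) = (0, 2) we minimise over 3 possible intermediate vertex sequences; the minimum is 4, attained along the walk 0 → 0 → 2.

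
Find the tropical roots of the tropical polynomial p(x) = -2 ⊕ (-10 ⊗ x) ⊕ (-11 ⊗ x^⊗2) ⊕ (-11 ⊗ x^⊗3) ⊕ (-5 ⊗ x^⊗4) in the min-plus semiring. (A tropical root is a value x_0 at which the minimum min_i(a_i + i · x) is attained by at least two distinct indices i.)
Roots: {-6, 0, 1, 8}

Each tropical root is a break point of the lower envelope of the lines y = a_i + i · x (there are 5 lines, with slopes 0, 1, ..., 4). Only the lines that attain the minimum somewhere contribute to roots; other lines are dominated. Here the surviving (envelope) indices are i = 4, i = 3, i = 2, i = 1, i = 0.
Intersections between consecutive envelope lines give the roots: for adjacent envelope indices i < j the intersection is x = (a_i − a_j) / (j − i). Reading off the sorted break points: {-6, 0, 1, 8}.
Verification: at each break x_0, at least two indices attain the minimum of min_i(a_i + i · x_0).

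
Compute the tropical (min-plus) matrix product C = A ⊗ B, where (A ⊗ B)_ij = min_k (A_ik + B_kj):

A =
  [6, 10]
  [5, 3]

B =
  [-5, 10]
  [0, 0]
A ⊗ B =
  [1, 10]
  [0, 3]

Apply the min-plus product entry-by-entry:
  C[0][0] = min over k of (A[0][0] + B[0][0] = 6 + -5 = 1, A[0][1] + B[1][0] = 10 + 0 = 10) = 1 (attained at k = 0)
  C[0][1] = min over k of (A[0][0] + B[0][1] = 6 + 10 = 16, A[0][1] + B[1][1] = 10 + 0 = 10) = 10 (attained at k = 1)
  C[1][0] = min over k of (A[1][0] + B[0][0] = 5 + -5 = 0, A[1][1] + B[1][0] = 3 + 0 = 3) = 0 (attained at k = 0)
  C[1][1] = min over k of (A[1][0] + B[0][1] = 5 + 10 = 15, A[1][1] + B[1][1] = 3 + 0 = 3) = 3 (attained at k = 1)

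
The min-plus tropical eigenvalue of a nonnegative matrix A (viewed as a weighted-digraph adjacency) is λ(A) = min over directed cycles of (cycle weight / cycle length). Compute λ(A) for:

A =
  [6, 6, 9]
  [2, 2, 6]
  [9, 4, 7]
λ(A) = 2

Enumerate directed cycles and compute their means (weight / length). Sample:
  cycle 0 → 0: weight = 6, length = 1, mean = 6/1 ≈ 6.000
  cycle 1 → 1: weight = 2, length = 1, mean = 2/1 ≈ 2.000
  cycle 2 → 2: weight = 7, length = 1, mean = 7/1 ≈ 7.000
  cycle 0 → 1 → 0: weight = 8, length = 2, mean = 8/2 ≈ 4.000
  cycle 0 → 2 → 0: weight = 18, length = 2, mean = 18/2 ≈ 9.000
  cycle 1 → 0 → 1: weight = 8, length = 2, mean = 8/2 ≈ 4.000
Minimum mean = 2.000, attained e.g. along the cycle 1 → 1 with weight 2 and length 1. So λ(A) = 2/1 = 2.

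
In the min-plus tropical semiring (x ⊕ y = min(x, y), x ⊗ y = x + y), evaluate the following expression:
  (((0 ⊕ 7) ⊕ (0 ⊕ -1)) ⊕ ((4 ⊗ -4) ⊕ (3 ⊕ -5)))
(((0 ⊕ 7) ⊕ (0 ⊕ -1)) ⊕ ((4 ⊗ -4) ⊕ (3 ⊕ -5))) = -5

Expand innermost to outermost. Recall ⊕ takes the minimum of its arguments and ⊗ takes their sum. Working out the expression (((0 ⊕ 7) ⊕ (0 ⊕ -1)) ⊕ ((4 ⊗ -4) ⊕ (3 ⊕ -5))) gives -5.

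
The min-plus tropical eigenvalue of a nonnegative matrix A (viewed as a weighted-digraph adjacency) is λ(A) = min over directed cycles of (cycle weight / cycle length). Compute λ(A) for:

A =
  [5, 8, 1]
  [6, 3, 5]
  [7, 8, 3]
λ(A) = 3

Enumerate directed cycles and compute their means (weight / length). Sample:
  cycle 0 → 0: weight = 5, length = 1, mean = 5/1 ≈ 5.000
  cycle 1 → 1: weight = 3, length = 1, mean = 3/1 ≈ 3.000
  cycle 2 → 2: weight = 3, length = 1, mean = 3/1 ≈ 3.000
  cycle 0 → 1 → 0: weight = 14, length = 2, mean = 14/2 ≈ 7.000
  cycle 0 → 2 → 0: weight = 8, length = 2, mean = 8/2 ≈ 4.000
  cycle 1 → 0 → 1: weight = 14, length = 2, mean = 14/2 ≈ 7.000
Minimum mean = 3.000, attained e.g. along the cycle 1 → 1 with weight 3 and length 1. So λ(A) = 3/1 = 3.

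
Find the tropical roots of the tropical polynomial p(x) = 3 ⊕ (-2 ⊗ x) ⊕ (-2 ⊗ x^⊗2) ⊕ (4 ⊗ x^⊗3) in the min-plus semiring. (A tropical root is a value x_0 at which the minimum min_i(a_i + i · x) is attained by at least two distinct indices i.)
Roots: {-6, 0, 5}

Each tropical root is a break point of the lower envelope of the lines y = a_i + i · x (there are 4 lines, with slopes 0, 1, ..., 3). Only the lines that attain the minimum somewhere contribute to roots; other lines are dominated. Here the surviving (envelope) indices are i = 3, i = 2, i = 1, i = 0.
Intersections between consecutive envelope lines give the roots: for adjacent envelope indices i < j the intersection is x = (a_i − a_j) / (j − i). Reading off the sorted break points: {-6, 0, 5}.
Verification: at each break x_0, at least two indices attain the minimum of min_i(a_i + i · x_0).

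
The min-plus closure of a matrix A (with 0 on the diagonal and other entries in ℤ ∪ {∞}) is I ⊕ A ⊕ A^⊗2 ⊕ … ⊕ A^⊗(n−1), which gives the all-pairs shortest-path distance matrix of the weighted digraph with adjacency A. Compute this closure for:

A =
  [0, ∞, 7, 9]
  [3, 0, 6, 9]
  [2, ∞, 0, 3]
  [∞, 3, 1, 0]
Closure =
  [0, 12, 7, 9]
  [3, 0, 6, 9]
  [2, 6, 0, 3]
  [3, 3, 1, 0]

This is the Floyd-Warshall all-pairs shortest-path computation. For each intermediate vertex k = 0, 1, …, 3, update dist[i][j] ← min(dist[i][j], dist[i][k] + dist[k][j]). The final matrix gives, for each (i, j), the minimum total weight of any directed path from i to j (possibly empty when i = j).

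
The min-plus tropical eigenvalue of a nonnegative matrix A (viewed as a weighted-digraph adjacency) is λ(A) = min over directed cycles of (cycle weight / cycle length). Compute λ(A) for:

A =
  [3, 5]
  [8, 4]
λ(A) = 3

Enumerate directed cycles and compute their means (weight / length). Sample:
  cycle 0 → 0: weight = 3, length = 1, mean = 3/1 ≈ 3.000
  cycle 1 → 1: weight = 4, length = 1, mean = 4/1 ≈ 4.000
  cycle 0 → 1 → 0: weight = 13, length = 2, mean = 13/2 ≈ 6.500
  cycle 1 → 0 → 1: weight = 13, length = 2, mean = 13/2 ≈ 6.500
Minimum mean = 3.000, attained e.g. along the cycle 0 → 0 with weight 3 and length 1. So λ(A) = 3/1 = 3.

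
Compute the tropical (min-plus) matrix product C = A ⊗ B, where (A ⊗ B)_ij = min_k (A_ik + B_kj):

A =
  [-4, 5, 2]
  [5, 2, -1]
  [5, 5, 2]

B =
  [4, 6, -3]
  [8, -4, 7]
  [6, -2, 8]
A ⊗ B =
  [0, 0, -7]
  [5, -3, 2]
  [8, 0, 2]

Apply the min-plus product entry-by-entry:
  C[0][0] = min over k of (A[0][0] + B[0][0] = -4 + 4 = 0, A[0][1] + B[1][0] = 5 + 8 = 13, A[0][2] + B[2][0] = 2 + 6 = 8) = 0 (attained at k = 0)
  C[0][1] = min over k of (A[0][0] + B[0][1] = -4 + 6 = 2, A[0][1] + B[1][1] = 5 + -4 = 1, A[0][2] + B[2][1] = 2 + -2 = 0) = 0 (attained at k = 2)
  C[0][2] = min over k of (A[0][0] + B[0][2] = -4 + -3 = -7, A[0][1] + B[1][2] = 5 + 7 = 12, A[0][2] + B[2][2] = 2 + 8 = 10) = -7 (attained at k = 0)
  C[1][0] = min over k of (A[1][0] + B[0][0] = 5 + 4 = 9, A[1][1] + B[1][0] = 2 + 8 = 10, A[1][2] + B[2][0] = -1 + 6 = 5) = 5 (attained at k = 2)
  C[1][1] = min over k of (A[1][0] + B[0][1] = 5 + 6 = 11, A[1][1] + B[1][1] = 2 + -4 = -2, A[1][2] + B[2][1] = -1 + -2 = -3) = -3 (attained at k = 2)
  C[1][2] = min over k of (A[1][0] + B[0][2] = 5 + -3 = 2, A[1][1] + B[1][2] = 2 + 7 = 9, A[1][2] + B[2][2] = -1 + 8 = 7) = 2 (attained at k = 0)
  C[2][0] = min over k of (A[2][0] + B[0][0] = 5 + 4 = 9, A[2][1] + B[1][0] = 5 + 8 = 13, A[2][2] + B[2][0] = 2 + 6 = 8) = 8 (attained at k = 2)
  C[2][1] = min over k of (A[2][0] + B[0][1] = 5 + 6 = 11, A[2][1] + B[1][1] = 5 + -4 = 1, A[2][2] + B[2][1] = 2 + -2 = 0) = 0 (attained at k = 2)
  C[2][2] = min over k of (A[2][0] + B[0][2] = 5 + -3 = 2, A[2][1] + B[1][2] = 5 + 7 = 12, A[2][2] + B[2][2] = 2 + 8 = 10) = 2 (attained at k = 0)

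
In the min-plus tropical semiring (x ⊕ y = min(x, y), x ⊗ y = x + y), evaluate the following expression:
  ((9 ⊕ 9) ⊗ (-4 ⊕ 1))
((9 ⊕ 9) ⊗ (-4 ⊕ 1)) = 5

Expand innermost to outermost. Recall ⊕ takes the minimum of its arguments and ⊗ takes their sum. Working out the expression ((9 ⊕ 9) ⊗ (-4 ⊕ 1)) gives 5.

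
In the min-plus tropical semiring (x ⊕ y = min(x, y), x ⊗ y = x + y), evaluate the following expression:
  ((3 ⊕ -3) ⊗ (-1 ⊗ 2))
((3 ⊕ -3) ⊗ (-1 ⊗ 2)) = -2

Expand innermost to outermost. Recall ⊕ takes the minimum of its arguments and ⊗ takes their sum. Working out the expression ((3 ⊕ -3) ⊗ (-1 ⊗ 2)) gives -2.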